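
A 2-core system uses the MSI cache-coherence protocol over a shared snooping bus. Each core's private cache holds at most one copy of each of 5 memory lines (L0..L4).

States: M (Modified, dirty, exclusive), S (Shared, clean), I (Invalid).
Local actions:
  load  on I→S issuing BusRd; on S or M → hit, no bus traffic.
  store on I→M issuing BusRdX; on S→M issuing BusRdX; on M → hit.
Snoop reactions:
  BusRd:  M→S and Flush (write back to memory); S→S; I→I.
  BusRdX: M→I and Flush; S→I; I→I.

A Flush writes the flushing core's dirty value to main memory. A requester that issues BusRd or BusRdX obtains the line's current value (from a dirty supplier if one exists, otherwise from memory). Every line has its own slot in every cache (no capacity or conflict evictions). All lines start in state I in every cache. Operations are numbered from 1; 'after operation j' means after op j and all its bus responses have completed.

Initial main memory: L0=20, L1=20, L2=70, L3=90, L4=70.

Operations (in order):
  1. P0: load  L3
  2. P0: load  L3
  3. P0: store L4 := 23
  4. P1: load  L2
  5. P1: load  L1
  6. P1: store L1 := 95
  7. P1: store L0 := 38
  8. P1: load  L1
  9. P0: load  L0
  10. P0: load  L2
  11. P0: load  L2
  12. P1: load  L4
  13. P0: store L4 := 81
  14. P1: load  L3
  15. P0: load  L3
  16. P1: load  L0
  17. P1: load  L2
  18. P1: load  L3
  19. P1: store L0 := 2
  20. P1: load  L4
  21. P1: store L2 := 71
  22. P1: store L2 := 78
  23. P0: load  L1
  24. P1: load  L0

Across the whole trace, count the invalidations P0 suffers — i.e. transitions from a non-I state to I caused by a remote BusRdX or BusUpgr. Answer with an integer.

invalidations = 2

[1] P0: load  L3 | P0:S(90), P1:I | bus: BusRd
[2] P0: load  L3 | P0:S(90), P1:I | bus: none
[3] P0: store L4 := 23 | P0:M(23), P1:I | bus: BusRdX
[4] P1: load  L2 | P0:I, P1:S(70) | bus: BusRd
[5] P1: load  L1 | P0:I, P1:S(20) | bus: BusRd
[6] P1: store L1 := 95 | P0:I, P1:M(95) | bus: BusRdX
[7] P1: store L0 := 38 | P0:I, P1:M(38) | bus: BusRdX
[8] P1: load  L1 | P0:I, P1:M(95) | bus: none
[9] P0: load  L0 | P0:S(38), P1:S(38) | bus: BusRd,Flush
[10] P0: load  L2 | P0:S(70), P1:S(70) | bus: BusRd
[11] P0: load  L2 | P0:S(70), P1:S(70) | bus: none
[12] P1: load  L4 | P0:S(23), P1:S(23) | bus: BusRd,Flush
[13] P0: store L4 := 81 | P0:M(81), P1:I | bus: BusRdX
[14] P1: load  L3 | P0:S(90), P1:S(90) | bus: BusRd
[15] P0: load  L3 | P0:S(90), P1:S(90) | bus: none
[16] P1: load  L0 | P0:S(38), P1:S(38) | bus: none
[17] P1: load  L2 | P0:S(70), P1:S(70) | bus: none
[18] P1: load  L3 | P0:S(90), P1:S(90) | bus: none
[19] P1: store L0 := 2 | P0:I, P1:M(2) | bus: BusRdX
[20] P1: load  L4 | P0:S(81), P1:S(81) | bus: BusRd,Flush
[21] P1: store L2 := 71 | P0:I, P1:M(71) | bus: BusRdX
[22] P1: store L2 := 78 | P0:I, P1:M(78) | bus: none
[23] P0: load  L1 | P0:S(95), P1:S(95) | bus: BusRd,Flush
[24] P1: load  L0 | P0:I, P1:M(2) | bus: none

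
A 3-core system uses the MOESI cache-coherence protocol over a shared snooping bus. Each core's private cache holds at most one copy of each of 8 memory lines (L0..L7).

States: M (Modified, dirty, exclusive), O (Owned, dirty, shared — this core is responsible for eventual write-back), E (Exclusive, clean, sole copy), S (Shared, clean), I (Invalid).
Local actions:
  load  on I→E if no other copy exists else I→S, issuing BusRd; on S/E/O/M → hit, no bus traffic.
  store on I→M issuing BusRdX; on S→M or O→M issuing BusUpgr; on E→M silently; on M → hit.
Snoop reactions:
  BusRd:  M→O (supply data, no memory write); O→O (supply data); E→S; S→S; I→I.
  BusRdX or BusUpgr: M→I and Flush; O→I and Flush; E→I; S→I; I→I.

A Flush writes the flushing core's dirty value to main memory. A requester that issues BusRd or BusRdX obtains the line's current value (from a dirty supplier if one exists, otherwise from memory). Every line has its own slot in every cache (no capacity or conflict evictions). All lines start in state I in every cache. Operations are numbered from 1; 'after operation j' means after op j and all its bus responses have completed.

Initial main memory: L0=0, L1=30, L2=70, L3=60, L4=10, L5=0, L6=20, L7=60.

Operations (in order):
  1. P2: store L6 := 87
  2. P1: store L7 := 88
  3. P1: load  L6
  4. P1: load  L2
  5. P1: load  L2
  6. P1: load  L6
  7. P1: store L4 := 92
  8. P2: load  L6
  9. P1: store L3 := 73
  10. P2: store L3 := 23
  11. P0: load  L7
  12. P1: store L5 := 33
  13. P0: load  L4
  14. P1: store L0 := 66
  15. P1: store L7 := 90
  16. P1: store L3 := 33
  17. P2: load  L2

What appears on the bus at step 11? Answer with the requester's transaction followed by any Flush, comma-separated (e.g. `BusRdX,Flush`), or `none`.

bus = BusRd

step 1: P2: store L6 := 87  ⟶  IIM  (L6)  txn=BusRdX  M[L6]=20
step 2: P1: store L7 := 88  ⟶  IMI  (L7)  txn=BusRdX  M[L7]=60
step 3: P1: load  L6  ⟶  ISO  (L6)  txn=BusRd  M[L6]=20
step 4: P1: load  L2  ⟶  IEI  (L2)  txn=BusRd  M[L2]=70
step 5: P1: load  L2  ⟶  IEI  (L2)  txn=∅  M[L2]=70
step 6: P1: load  L6  ⟶  ISO  (L6)  txn=∅  M[L6]=20
step 7: P1: store L4 := 92  ⟶  IMI  (L4)  txn=BusRdX  M[L4]=10
step 8: P2: load  L6  ⟶  ISO  (L6)  txn=∅  M[L6]=20
step 9: P1: store L3 := 73  ⟶  IMI  (L3)  txn=BusRdX  M[L3]=60
step 10: P2: store L3 := 23  ⟶  IIM  (L3)  txn=BusRdX+Flush  M[L3]=73
step 11: P0: load  L7  ⟶  SOI  (L7)  txn=BusRd  M[L7]=60
step 12: P1: store L5 := 33  ⟶  IMI  (L5)  txn=BusRdX  M[L5]=0
step 13: P0: load  L4  ⟶  SOI  (L4)  txn=BusRd  M[L4]=10
step 14: P1: store L0 := 66  ⟶  IMI  (L0)  txn=BusRdX  M[L0]=0
step 15: P1: store L7 := 90  ⟶  IMI  (L7)  txn=BusUpgr  M[L7]=60
step 16: P1: store L3 := 33  ⟶  IMI  (L3)  txn=BusRdX+Flush  M[L3]=23
step 17: P2: load  L2  ⟶  ISS  (L2)  txn=BusRd  M[L2]=70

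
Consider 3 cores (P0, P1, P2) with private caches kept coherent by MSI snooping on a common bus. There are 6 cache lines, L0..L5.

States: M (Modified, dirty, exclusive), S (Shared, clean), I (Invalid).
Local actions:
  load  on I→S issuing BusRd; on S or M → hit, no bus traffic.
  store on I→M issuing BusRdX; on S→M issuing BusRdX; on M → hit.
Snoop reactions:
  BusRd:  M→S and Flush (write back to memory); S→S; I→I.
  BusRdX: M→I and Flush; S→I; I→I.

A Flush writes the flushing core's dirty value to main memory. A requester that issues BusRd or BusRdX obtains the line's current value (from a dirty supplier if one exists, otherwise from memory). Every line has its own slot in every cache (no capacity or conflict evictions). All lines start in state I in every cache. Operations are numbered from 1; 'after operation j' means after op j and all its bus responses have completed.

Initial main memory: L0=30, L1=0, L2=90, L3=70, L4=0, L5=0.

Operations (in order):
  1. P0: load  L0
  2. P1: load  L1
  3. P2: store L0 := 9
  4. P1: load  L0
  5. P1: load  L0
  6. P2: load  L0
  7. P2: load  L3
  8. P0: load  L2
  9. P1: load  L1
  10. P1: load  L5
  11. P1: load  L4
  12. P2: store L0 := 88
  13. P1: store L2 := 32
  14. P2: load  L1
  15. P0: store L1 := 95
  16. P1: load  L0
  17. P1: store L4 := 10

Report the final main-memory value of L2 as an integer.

memory[L2] = 90

1. P0: load  L0  bus=[BusRd]  L0: P0=S P1=I P2=I  mem[L0]=30
2. P1: load  L1  bus=[BusRd]  L1: P0=I P1=S P2=I  mem[L1]=0
3. P2: store L0 := 9  bus=[BusRdX]  L0: P0=I P1=I P2=M  mem[L0]=30
4. P1: load  L0  bus=[BusRd,Flush]  L0: P0=I P1=S P2=S  mem[L0]=9
5. P1: load  L0  bus=[-]  L0: P0=I P1=S P2=S  mem[L0]=9
6. P2: load  L0  bus=[-]  L0: P0=I P1=S P2=S  mem[L0]=9
7. P2: load  L3  bus=[BusRd]  L3: P0=I P1=I P2=S  mem[L3]=70
8. P0: load  L2  bus=[BusRd]  L2: P0=S P1=I P2=I  mem[L2]=90
9. P1: load  L1  bus=[-]  L1: P0=I P1=S P2=I  mem[L1]=0
10. P1: load  L5  bus=[BusRd]  L5: P0=I P1=S P2=I  mem[L5]=0
11. P1: load  L4  bus=[BusRd]  L4: P0=I P1=S P2=I  mem[L4]=0
12. P2: store L0 := 88  bus=[BusRdX]  L0: P0=I P1=I P2=M  mem[L0]=9
13. P1: store L2 := 32  bus=[BusRdX]  L2: P0=I P1=M P2=I  mem[L2]=90
14. P2: load  L1  bus=[BusRd]  L1: P0=I P1=S P2=S  mem[L1]=0
15. P0: store L1 := 95  bus=[BusRdX]  L1: P0=M P1=I P2=I  mem[L1]=0
16. P1: load  L0  bus=[BusRd,Flush]  L0: P0=I P1=S P2=S  mem[L0]=88
17. P1: store L4 := 10  bus=[BusRdX]  L4: P0=I P1=M P2=I  mem[L4]=0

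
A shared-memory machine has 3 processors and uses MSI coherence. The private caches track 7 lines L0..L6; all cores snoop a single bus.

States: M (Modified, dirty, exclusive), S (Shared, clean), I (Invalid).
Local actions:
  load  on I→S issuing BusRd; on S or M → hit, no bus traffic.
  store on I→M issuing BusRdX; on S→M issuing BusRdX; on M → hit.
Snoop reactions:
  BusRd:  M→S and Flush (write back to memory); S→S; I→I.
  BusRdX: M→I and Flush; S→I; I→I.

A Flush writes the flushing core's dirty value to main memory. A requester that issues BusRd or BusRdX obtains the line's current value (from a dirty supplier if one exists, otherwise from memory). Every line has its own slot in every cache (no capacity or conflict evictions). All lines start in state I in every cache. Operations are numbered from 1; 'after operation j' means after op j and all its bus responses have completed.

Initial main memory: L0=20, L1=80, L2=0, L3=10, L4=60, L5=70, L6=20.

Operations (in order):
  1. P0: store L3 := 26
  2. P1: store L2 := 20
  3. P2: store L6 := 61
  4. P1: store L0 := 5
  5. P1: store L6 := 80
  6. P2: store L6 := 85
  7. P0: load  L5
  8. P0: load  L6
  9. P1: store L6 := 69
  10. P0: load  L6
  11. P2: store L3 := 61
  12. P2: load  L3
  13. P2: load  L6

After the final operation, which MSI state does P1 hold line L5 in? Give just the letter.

state = I

  op1 P0: store L3 := 26 → M/I/I on L3; bus BusRdX; mem=10
  op2 P1: store L2 := 20 → I/M/I on L2; bus BusRdX; mem=0
  op3 P2: store L6 := 61 → I/I/M on L6; bus BusRdX; mem=20
  op4 P1: store L0 := 5 → I/M/I on L0; bus BusRdX; mem=20
  op5 P1: store L6 := 80 → I/M/I on L6; bus BusRdX Flush; mem=61
  op6 P2: store L6 := 85 → I/I/M on L6; bus BusRdX Flush; mem=80
  op7 P0: load  L5 → S/I/I on L5; bus BusRd; mem=70
  op8 P0: load  L6 → S/I/S on L6; bus BusRd Flush; mem=85
  op9 P1: store L6 := 69 → I/M/I on L6; bus BusRdX; mem=85
  op10 P0: load  L6 → S/S/I on L6; bus BusRd Flush; mem=69
  op11 P2: store L3 := 61 → I/I/M on L3; bus BusRdX Flush; mem=26
  op12 P2: load  L3 → I/I/M on L3; bus (none); mem=26
  op13 P2: load  L6 → S/S/S on L6; bus BusRd; mem=69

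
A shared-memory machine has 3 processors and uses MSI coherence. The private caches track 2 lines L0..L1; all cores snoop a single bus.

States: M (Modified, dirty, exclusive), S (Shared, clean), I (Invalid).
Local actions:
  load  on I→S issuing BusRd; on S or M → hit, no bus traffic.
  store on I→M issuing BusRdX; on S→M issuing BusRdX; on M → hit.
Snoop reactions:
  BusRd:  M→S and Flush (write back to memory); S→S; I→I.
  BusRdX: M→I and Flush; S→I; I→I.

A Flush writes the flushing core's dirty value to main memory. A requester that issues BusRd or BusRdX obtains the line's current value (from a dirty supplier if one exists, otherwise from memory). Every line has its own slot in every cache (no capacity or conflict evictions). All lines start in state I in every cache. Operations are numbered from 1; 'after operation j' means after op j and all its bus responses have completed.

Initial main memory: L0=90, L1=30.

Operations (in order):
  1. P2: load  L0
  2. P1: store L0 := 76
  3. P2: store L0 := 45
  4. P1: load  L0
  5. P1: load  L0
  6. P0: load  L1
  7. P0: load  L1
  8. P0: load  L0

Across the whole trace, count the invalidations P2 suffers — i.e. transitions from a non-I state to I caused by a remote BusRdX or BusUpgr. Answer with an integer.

invalidations = 1

  op1 P2: load  L0 → I/I/S on L0; bus BusRd; mem=90
  op2 P1: store L0 := 76 → I/M/I on L0; bus BusRdX; mem=90
  op3 P2: store L0 := 45 → I/I/M on L0; bus BusRdX Flush; mem=76
  op4 P1: load  L0 → I/S/S on L0; bus BusRd Flush; mem=45
  op5 P1: load  L0 → I/S/S on L0; bus (none); mem=45
  op6 P0: load  L1 → S/I/I on L1; bus BusRd; mem=30
  op7 P0: load  L1 → S/I/I on L1; bus (none); mem=30
  op8 P0: load  L0 → S/S/S on L0; bus BusRd; mem=45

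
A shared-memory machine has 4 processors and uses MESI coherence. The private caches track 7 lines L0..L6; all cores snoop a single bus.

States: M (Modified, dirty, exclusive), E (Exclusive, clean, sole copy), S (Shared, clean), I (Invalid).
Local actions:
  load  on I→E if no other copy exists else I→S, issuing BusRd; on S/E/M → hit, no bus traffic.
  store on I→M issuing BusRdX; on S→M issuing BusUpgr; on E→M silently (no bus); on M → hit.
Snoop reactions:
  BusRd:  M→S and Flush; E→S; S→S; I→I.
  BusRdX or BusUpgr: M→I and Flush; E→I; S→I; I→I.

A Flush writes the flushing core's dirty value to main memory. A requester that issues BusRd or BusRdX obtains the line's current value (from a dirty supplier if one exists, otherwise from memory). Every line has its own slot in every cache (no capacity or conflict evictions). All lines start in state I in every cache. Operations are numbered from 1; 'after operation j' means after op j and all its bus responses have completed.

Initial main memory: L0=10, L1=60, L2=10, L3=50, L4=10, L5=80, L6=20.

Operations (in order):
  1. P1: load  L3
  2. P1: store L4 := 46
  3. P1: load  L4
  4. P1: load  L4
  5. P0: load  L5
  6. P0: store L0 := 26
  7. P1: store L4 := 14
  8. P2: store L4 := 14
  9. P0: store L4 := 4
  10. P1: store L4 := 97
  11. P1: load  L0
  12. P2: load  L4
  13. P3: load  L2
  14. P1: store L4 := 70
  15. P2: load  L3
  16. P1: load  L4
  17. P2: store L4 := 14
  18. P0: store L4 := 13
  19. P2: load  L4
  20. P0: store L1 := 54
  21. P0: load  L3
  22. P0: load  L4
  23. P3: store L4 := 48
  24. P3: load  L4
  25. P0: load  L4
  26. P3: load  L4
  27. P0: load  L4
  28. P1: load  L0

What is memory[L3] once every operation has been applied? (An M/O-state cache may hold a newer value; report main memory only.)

1. P1: load  L3  bus=[BusRd]  L3: P0=I P1=E P2=I P3=I  mem[L3]=50
2. P1: store L4 := 46  bus=[BusRdX]  L4: P0=I P1=M P2=I P3=I  mem[L4]=10
3. P1: load  L4  bus=[-]  L4: P0=I P1=M P2=I P3=I  mem[L4]=10
4. P1: load  L4  bus=[-]  L4: P0=I P1=M P2=I P3=I  mem[L4]=10
5. P0: load  L5  bus=[BusRd]  L5: P0=E P1=I P2=I P3=I  mem[L5]=80
6. P0: store L0 := 26  bus=[BusRdX]  L0: P0=M P1=I P2=I P3=I  mem[L0]=10
7. P1: store L4 := 14  bus=[-]  L4: P0=I P1=M P2=I P3=I  mem[L4]=10
8. P2: store L4 := 14  bus=[BusRdX,Flush]  L4: P0=I P1=I P2=M P3=I  mem[L4]=14
9. P0: store L4 := 4  bus=[BusRdX,Flush]  L4: P0=M P1=I P2=I P3=I  mem[L4]=14
10. P1: store L4 := 97  bus=[BusRdX,Flush]  L4: P0=I P1=M P2=I P3=I  mem[L4]=4
11. P1: load  L0  bus=[BusRd,Flush]  L0: P0=S P1=S P2=I P3=I  mem[L0]=26
12. P2: load  L4  bus=[BusRd,Flush]  L4: P0=I P1=S P2=S P3=I  mem[L4]=97
13. P3: load  L2  bus=[BusRd]  L2: P0=I P1=I P2=I P3=E  mem[L2]=10
14. P1: store L4 := 70  bus=[BusUpgr]  L4: P0=I P1=M P2=I P3=I  mem[L4]=97
15. P2: load  L3  bus=[BusRd]  L3: P0=I P1=S P2=S P3=I  mem[L3]=50
16. P1: load  L4  bus=[-]  L4: P0=I P1=M P2=I P3=I  mem[L4]=97
17. P2: store L4 := 14  bus=[BusRdX,Flush]  L4: P0=I P1=I P2=M P3=I  mem[L4]=70
18. P0: store L4 := 13  bus=[BusRdX,Flush]  L4: P0=M P1=I P2=I P3=I  mem[L4]=14
19. P2: load  L4  bus=[BusRd,Flush]  L4: P0=S P1=I P2=S P3=I  mem[L4]=13
20. P0: store L1 := 54  bus=[BusRdX]  L1: P0=M P1=I P2=I P3=I  mem[L1]=60
21. P0: load  L3  bus=[BusRd]  L3: P0=S P1=S P2=S P3=I  mem[L3]=50
22. P0: load  L4  bus=[-]  L4: P0=S P1=I P2=S P3=I  mem[L4]=13
23. P3: store L4 := 48  bus=[BusRdX]  L4: P0=I P1=I P2=I P3=M  mem[L4]=13
24. P3: load  L4  bus=[-]  L4: P0=I P1=I P2=I P3=M  mem[L4]=13
25. P0: load  L4  bus=[BusRd,Flush]  L4: P0=S P1=I P2=I P3=S  mem[L4]=48
26. P3: load  L4  bus=[-]  L4: P0=S P1=I P2=I P3=S  mem[L4]=48
27. P0: load  L4  bus=[-]  L4: P0=S P1=I P2=I P3=S  mem[L4]=48
28. P1: load  L0  bus=[-]  L0: P0=S P1=S P2=I P3=I  mem[L0]=26

memory[L3] = 50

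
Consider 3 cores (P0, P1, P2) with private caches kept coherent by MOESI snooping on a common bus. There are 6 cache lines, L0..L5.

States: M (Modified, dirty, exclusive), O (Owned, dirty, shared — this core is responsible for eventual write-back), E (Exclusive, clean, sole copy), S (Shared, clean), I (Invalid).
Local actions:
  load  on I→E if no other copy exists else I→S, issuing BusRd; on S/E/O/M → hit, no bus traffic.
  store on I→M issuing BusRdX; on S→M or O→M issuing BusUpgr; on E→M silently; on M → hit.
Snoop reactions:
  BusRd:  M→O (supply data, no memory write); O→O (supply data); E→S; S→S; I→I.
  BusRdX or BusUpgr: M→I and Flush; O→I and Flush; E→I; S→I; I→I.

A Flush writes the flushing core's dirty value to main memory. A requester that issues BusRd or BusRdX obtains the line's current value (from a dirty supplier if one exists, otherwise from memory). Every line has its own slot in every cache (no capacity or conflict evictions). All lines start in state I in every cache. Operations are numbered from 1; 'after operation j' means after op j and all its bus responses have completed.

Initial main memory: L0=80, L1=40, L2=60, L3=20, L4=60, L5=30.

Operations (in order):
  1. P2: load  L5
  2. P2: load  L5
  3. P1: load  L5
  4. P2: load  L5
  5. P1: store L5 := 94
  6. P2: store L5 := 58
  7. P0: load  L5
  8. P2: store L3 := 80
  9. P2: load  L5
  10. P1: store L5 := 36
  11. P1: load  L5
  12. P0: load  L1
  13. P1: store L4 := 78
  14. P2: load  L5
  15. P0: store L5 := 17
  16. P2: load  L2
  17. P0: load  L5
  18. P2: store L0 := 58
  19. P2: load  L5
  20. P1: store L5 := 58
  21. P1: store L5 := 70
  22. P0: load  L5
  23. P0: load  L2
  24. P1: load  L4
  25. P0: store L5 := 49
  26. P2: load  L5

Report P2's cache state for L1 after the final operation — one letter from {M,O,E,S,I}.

  op1 P2: load  L5 → I/I/E on L5; bus BusRd; mem=30
  op2 P2: load  L5 → I/I/E on L5; bus (none); mem=30
  op3 P1: load  L5 → I/S/S on L5; bus BusRd; mem=30
  op4 P2: load  L5 → I/S/S on L5; bus (none); mem=30
  op5 P1: store L5 := 94 → I/M/I on L5; bus BusUpgr; mem=30
  op6 P2: store L5 := 58 → I/I/M on L5; bus BusRdX Flush; mem=94
  op7 P0: load  L5 → S/I/O on L5; bus BusRd; mem=94
  op8 P2: store L3 := 80 → I/I/M on L3; bus BusRdX; mem=20
  op9 P2: load  L5 → S/I/O on L5; bus (none); mem=94
  op10 P1: store L5 := 36 → I/M/I on L5; bus BusRdX Flush; mem=58
  op11 P1: load  L5 → I/M/I on L5; bus (none); mem=58
  op12 P0: load  L1 → E/I/I on L1; bus BusRd; mem=40
  op13 P1: store L4 := 78 → I/M/I on L4; bus BusRdX; mem=60
  op14 P2: load  L5 → I/O/S on L5; bus BusRd; mem=58
  op15 P0: store L5 := 17 → M/I/I on L5; bus BusRdX Flush; mem=36
  op16 P2: load  L2 → I/I/E on L2; bus BusRd; mem=60
  op17 P0: load  L5 → M/I/I on L5; bus (none); mem=36
  op18 P2: store L0 := 58 → I/I/M on L0; bus BusRdX; mem=80
  op19 P2: load  L5 → O/I/S on L5; bus BusRd; mem=36
  op20 P1: store L5 := 58 → I/M/I on L5; bus BusRdX Flush; mem=17
  op21 P1: store L5 := 70 → I/M/I on L5; bus (none); mem=17
  op22 P0: load  L5 → S/O/I on L5; bus BusRd; mem=17
  op23 P0: load  L2 → S/I/S on L2; bus BusRd; mem=60
  op24 P1: load  L4 → I/M/I on L4; bus (none); mem=60
  op25 P0: store L5 := 49 → M/I/I on L5; bus BusUpgr Flush; mem=70
  op26 P2: load  L5 → O/I/S on L5; bus BusRd; mem=70

state = I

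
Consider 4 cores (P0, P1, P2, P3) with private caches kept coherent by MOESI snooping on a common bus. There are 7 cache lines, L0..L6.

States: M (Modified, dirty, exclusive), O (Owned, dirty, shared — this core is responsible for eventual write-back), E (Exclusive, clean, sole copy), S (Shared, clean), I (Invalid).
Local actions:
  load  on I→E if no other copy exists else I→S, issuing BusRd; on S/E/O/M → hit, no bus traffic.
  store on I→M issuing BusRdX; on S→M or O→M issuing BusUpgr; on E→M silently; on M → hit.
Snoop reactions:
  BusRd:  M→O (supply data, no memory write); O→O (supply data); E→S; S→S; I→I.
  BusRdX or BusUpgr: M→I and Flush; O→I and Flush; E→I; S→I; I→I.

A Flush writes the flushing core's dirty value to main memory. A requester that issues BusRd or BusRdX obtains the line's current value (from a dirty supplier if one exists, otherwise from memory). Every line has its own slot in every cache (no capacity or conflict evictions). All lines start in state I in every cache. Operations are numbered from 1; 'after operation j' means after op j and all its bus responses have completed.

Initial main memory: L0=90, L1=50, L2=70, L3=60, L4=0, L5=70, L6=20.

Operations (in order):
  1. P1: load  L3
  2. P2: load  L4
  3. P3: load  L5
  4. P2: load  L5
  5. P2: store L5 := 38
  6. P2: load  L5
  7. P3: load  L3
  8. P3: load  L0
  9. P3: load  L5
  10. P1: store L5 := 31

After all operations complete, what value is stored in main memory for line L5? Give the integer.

memory[L5] = 38

  op1 P1: load  L3 → I/E/I/I on L3; bus BusRd; mem=60
  op2 P2: load  L4 → I/I/E/I on L4; bus BusRd; mem=0
  op3 P3: load  L5 → I/I/I/E on L5; bus BusRd; mem=70
  op4 P2: load  L5 → I/I/S/S on L5; bus BusRd; mem=70
  op5 P2: store L5 := 38 → I/I/M/I on L5; bus BusUpgr; mem=70
  op6 P2: load  L5 → I/I/M/I on L5; bus (none); mem=70
  op7 P3: load  L3 → I/S/I/S on L3; bus BusRd; mem=60
  op8 P3: load  L0 → I/I/I/E on L0; bus BusRd; mem=90
  op9 P3: load  L5 → I/I/O/S on L5; bus BusRd; mem=70
  op10 P1: store L5 := 31 → I/M/I/I on L5; bus BusRdX Flush; mem=38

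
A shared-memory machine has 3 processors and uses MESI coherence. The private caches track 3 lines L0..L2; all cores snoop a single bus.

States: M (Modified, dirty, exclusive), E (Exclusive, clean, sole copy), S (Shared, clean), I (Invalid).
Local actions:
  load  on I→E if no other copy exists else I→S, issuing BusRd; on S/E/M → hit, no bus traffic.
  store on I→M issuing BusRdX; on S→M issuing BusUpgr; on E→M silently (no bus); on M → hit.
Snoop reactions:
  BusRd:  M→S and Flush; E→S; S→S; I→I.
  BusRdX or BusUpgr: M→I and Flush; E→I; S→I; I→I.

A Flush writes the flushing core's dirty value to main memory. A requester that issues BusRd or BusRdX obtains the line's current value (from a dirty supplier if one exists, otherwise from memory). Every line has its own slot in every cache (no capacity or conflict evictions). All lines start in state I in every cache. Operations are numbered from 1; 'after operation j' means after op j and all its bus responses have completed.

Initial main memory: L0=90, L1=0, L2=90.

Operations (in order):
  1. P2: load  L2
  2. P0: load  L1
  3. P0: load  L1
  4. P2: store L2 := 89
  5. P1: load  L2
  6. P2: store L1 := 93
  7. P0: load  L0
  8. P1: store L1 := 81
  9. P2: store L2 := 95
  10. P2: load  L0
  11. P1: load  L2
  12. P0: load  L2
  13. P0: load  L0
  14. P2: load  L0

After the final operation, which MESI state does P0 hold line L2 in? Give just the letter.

state = S

step 1: P2: load  L2  ⟶  IIE  (L2)  txn=BusRd  M[L2]=90
step 2: P0: load  L1  ⟶  EII  (L1)  txn=BusRd  M[L1]=0
step 3: P0: load  L1  ⟶  EII  (L1)  txn=∅  M[L1]=0
step 4: P2: store L2 := 89  ⟶  IIM  (L2)  txn=∅  M[L2]=90
step 5: P1: load  L2  ⟶  ISS  (L2)  txn=BusRd+Flush  M[L2]=89
step 6: P2: store L1 := 93  ⟶  IIM  (L1)  txn=BusRdX  M[L1]=0
step 7: P0: load  L0  ⟶  EII  (L0)  txn=BusRd  M[L0]=90
step 8: P1: store L1 := 81  ⟶  IMI  (L1)  txn=BusRdX+Flush  M[L1]=93
step 9: P2: store L2 := 95  ⟶  IIM  (L2)  txn=BusUpgr  M[L2]=89
step 10: P2: load  L0  ⟶  SIS  (L0)  txn=BusRd  M[L0]=90
step 11: P1: load  L2  ⟶  ISS  (L2)  txn=BusRd+Flush  M[L2]=95
step 12: P0: load  L2  ⟶  SSS  (L2)  txn=BusRd  M[L2]=95
step 13: P0: load  L0  ⟶  SIS  (L0)  txn=∅  M[L0]=90
step 14: P2: load  L0  ⟶  SIS  (L0)  txn=∅  M[L0]=90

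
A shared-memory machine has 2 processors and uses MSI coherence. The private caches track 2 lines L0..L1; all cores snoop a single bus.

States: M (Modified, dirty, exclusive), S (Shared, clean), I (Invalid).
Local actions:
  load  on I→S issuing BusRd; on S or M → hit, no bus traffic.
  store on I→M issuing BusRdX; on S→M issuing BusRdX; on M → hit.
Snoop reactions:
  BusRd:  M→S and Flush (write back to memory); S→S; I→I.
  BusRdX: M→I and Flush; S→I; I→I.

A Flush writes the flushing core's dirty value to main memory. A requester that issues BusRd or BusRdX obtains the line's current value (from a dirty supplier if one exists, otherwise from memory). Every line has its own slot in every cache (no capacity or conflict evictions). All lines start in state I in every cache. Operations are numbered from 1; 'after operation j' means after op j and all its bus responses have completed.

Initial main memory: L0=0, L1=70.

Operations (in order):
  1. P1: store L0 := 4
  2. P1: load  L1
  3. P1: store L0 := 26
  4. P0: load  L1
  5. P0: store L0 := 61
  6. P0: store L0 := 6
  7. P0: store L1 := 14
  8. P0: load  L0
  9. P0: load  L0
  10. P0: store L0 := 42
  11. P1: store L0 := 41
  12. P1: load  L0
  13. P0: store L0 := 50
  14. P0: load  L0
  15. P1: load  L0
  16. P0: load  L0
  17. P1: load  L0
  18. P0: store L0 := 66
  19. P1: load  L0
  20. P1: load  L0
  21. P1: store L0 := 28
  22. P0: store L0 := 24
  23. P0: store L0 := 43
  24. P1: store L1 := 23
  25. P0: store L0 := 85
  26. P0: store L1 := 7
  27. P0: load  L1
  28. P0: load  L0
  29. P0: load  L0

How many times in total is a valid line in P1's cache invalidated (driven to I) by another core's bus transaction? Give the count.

invalidations = 6

[1] P1: store L0 := 4 | P0:I, P1:M(4) | bus: BusRdX
[2] P1: load  L1 | P0:I, P1:S(70) | bus: BusRd
[3] P1: store L0 := 26 | P0:I, P1:M(26) | bus: none
[4] P0: load  L1 | P0:S(70), P1:S(70) | bus: BusRd
[5] P0: store L0 := 61 | P0:M(61), P1:I | bus: BusRdX,Flush
[6] P0: store L0 := 6 | P0:M(6), P1:I | bus: none
[7] P0: store L1 := 14 | P0:M(14), P1:I | bus: BusRdX
[8] P0: load  L0 | P0:M(6), P1:I | bus: none
[9] P0: load  L0 | P0:M(6), P1:I | bus: none
[10] P0: store L0 := 42 | P0:M(42), P1:I | bus: none
[11] P1: store L0 := 41 | P0:I, P1:M(41) | bus: BusRdX,Flush
[12] P1: load  L0 | P0:I, P1:M(41) | bus: none
[13] P0: store L0 := 50 | P0:M(50), P1:I | bus: BusRdX,Flush
[14] P0: load  L0 | P0:M(50), P1:I | bus: none
[15] P1: load  L0 | P0:S(50), P1:S(50) | bus: BusRd,Flush
[16] P0: load  L0 | P0:S(50), P1:S(50) | bus: none
[17] P1: load  L0 | P0:S(50), P1:S(50) | bus: none
[18] P0: store L0 := 66 | P0:M(66), P1:I | bus: BusRdX
[19] P1: load  L0 | P0:S(66), P1:S(66) | bus: BusRd,Flush
[20] P1: load  L0 | P0:S(66), P1:S(66) | bus: none
[21] P1: store L0 := 28 | P0:I, P1:M(28) | bus: BusRdX
[22] P0: store L0 := 24 | P0:M(24), P1:I | bus: BusRdX,Flush
[23] P0: store L0 := 43 | P0:M(43), P1:I | bus: none
[24] P1: store L1 := 23 | P0:I, P1:M(23) | bus: BusRdX,Flush
[25] P0: store L0 := 85 | P0:M(85), P1:I | bus: none
[26] P0: store L1 := 7 | P0:M(7), P1:I | bus: BusRdX,Flush
[27] P0: load  L1 | P0:M(7), P1:I | bus: none
[28] P0: load  L0 | P0:M(85), P1:I | bus: none
[29] P0: load  L0 | P0:M(85), P1:I | bus: none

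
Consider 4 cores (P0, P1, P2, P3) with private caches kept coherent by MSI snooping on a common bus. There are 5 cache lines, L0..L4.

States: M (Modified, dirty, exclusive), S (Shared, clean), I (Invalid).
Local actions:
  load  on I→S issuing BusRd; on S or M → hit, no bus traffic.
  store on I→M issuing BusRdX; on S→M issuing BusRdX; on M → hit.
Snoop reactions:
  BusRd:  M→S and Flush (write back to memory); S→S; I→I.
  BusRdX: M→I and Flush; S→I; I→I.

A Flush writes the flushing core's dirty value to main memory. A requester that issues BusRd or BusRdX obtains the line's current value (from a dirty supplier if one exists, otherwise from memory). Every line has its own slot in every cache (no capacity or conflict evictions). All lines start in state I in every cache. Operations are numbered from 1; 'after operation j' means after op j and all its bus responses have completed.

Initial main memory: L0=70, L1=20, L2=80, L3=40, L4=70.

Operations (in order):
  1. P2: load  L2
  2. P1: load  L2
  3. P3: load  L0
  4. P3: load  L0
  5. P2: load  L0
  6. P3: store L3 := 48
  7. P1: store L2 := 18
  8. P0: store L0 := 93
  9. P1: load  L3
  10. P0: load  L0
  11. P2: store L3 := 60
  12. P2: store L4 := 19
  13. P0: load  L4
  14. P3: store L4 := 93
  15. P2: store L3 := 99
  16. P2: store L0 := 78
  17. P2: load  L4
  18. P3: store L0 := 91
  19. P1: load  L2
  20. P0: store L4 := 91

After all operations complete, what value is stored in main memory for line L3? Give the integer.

memory[L3] = 48

step 1: P2: load  L2  ⟶  IISI  (L2)  txn=BusRd  M[L2]=80
step 2: P1: load  L2  ⟶  ISSI  (L2)  txn=BusRd  M[L2]=80
step 3: P3: load  L0  ⟶  IIIS  (L0)  txn=BusRd  M[L0]=70
step 4: P3: load  L0  ⟶  IIIS  (L0)  txn=∅  M[L0]=70
step 5: P2: load  L0  ⟶  IISS  (L0)  txn=BusRd  M[L0]=70
step 6: P3: store L3 := 48  ⟶  IIIM  (L3)  txn=BusRdX  M[L3]=40
step 7: P1: store L2 := 18  ⟶  IMII  (L2)  txn=BusRdX  M[L2]=80
step 8: P0: store L0 := 93  ⟶  MIII  (L0)  txn=BusRdX  M[L0]=70
step 9: P1: load  L3  ⟶  ISIS  (L3)  txn=BusRd+Flush  M[L3]=48
step 10: P0: load  L0  ⟶  MIII  (L0)  txn=∅  M[L0]=70
step 11: P2: store L3 := 60  ⟶  IIMI  (L3)  txn=BusRdX  M[L3]=48
step 12: P2: store L4 := 19  ⟶  IIMI  (L4)  txn=BusRdX  M[L4]=70
step 13: P0: load  L4  ⟶  SISI  (L4)  txn=BusRd+Flush  M[L4]=19
step 14: P3: store L4 := 93  ⟶  IIIM  (L4)  txn=BusRdX  M[L4]=19
step 15: P2: store L3 := 99  ⟶  IIMI  (L3)  txn=∅  M[L3]=48
step 16: P2: store L0 := 78  ⟶  IIMI  (L0)  txn=BusRdX+Flush  M[L0]=93
step 17: P2: load  L4  ⟶  IISS  (L4)  txn=BusRd+Flush  M[L4]=93
step 18: P3: store L0 := 91  ⟶  IIIM  (L0)  txn=BusRdX+Flush  M[L0]=78
step 19: P1: load  L2  ⟶  IMII  (L2)  txn=∅  M[L2]=80
step 20: P0: store L4 := 91  ⟶  MIII  (L4)  txn=BusRdX  M[L4]=93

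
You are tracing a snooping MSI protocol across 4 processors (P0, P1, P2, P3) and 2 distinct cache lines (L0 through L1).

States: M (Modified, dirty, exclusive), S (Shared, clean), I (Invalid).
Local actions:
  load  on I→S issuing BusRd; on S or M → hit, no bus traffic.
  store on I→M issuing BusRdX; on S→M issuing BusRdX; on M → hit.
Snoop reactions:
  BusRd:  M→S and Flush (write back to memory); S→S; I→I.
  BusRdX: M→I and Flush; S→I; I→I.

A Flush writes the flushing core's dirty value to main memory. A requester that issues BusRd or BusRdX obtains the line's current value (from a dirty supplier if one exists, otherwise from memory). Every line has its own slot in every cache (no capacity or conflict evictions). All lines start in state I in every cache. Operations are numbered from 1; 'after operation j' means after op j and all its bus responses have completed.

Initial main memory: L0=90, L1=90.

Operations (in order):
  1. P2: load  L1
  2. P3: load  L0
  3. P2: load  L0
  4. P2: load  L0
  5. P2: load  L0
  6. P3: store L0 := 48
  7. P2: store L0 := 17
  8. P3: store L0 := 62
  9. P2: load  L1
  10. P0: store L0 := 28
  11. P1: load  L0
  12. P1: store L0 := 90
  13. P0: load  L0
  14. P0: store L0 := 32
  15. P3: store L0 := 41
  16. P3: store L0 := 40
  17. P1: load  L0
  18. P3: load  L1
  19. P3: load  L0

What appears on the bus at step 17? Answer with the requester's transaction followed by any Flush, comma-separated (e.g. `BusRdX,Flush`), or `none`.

1. P2: load  L1  bus=[BusRd]  L1: P0=I P1=I P2=S P3=I  mem[L1]=90
2. P3: load  L0  bus=[BusRd]  L0: P0=I P1=I P2=I P3=S  mem[L0]=90
3. P2: load  L0  bus=[BusRd]  L0: P0=I P1=I P2=S P3=S  mem[L0]=90
4. P2: load  L0  bus=[-]  L0: P0=I P1=I P2=S P3=S  mem[L0]=90
5. P2: load  L0  bus=[-]  L0: P0=I P1=I P2=S P3=S  mem[L0]=90
6. P3: store L0 := 48  bus=[BusRdX]  L0: P0=I P1=I P2=I P3=M  mem[L0]=90
7. P2: store L0 := 17  bus=[BusRdX,Flush]  L0: P0=I P1=I P2=M P3=I  mem[L0]=48
8. P3: store L0 := 62  bus=[BusRdX,Flush]  L0: P0=I P1=I P2=I P3=M  mem[L0]=17
9. P2: load  L1  bus=[-]  L1: P0=I P1=I P2=S P3=I  mem[L1]=90
10. P0: store L0 := 28  bus=[BusRdX,Flush]  L0: P0=M P1=I P2=I P3=I  mem[L0]=62
11. P1: load  L0  bus=[BusRd,Flush]  L0: P0=S P1=S P2=I P3=I  mem[L0]=28
12. P1: store L0 := 90  bus=[BusRdX]  L0: P0=I P1=M P2=I P3=I  mem[L0]=28
13. P0: load  L0  bus=[BusRd,Flush]  L0: P0=S P1=S P2=I P3=I  mem[L0]=90
14. P0: store L0 := 32  bus=[BusRdX]  L0: P0=M P1=I P2=I P3=I  mem[L0]=90
15. P3: store L0 := 41  bus=[BusRdX,Flush]  L0: P0=I P1=I P2=I P3=M  mem[L0]=32
16. P3: store L0 := 40  bus=[-]  L0: P0=I P1=I P2=I P3=M  mem[L0]=32
17. P1: load  L0  bus=[BusRd,Flush]  L0: P0=I P1=S P2=I P3=S  mem[L0]=40
18. P3: load  L1  bus=[BusRd]  L1: P0=I P1=I P2=S P3=S  mem[L1]=90
19. P3: load  L0  bus=[-]  L0: P0=I P1=S P2=I P3=S  mem[L0]=40

bus = BusRd,Flush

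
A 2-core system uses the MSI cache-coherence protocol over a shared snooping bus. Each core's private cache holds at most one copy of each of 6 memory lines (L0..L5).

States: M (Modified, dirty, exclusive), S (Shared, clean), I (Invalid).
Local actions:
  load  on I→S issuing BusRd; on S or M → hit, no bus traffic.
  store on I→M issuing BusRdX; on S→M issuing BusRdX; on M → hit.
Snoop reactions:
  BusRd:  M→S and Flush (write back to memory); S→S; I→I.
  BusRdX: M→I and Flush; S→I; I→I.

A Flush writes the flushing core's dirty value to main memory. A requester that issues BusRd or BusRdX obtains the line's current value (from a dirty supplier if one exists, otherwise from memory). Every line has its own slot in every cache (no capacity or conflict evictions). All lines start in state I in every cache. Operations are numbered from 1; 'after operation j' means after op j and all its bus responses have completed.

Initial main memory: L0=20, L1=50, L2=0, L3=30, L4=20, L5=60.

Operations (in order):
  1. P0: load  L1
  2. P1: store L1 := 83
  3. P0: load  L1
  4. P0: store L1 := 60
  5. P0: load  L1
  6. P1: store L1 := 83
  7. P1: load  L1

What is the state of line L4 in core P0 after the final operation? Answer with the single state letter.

step 1: P0: load  L1  ⟶  SI  (L1)  txn=BusRd  M[L1]=50
step 2: P1: store L1 := 83  ⟶  IM  (L1)  txn=BusRdX  M[L1]=50
step 3: P0: load  L1  ⟶  SS  (L1)  txn=BusRd+Flush  M[L1]=83
step 4: P0: store L1 := 60  ⟶  MI  (L1)  txn=BusRdX  M[L1]=83
step 5: P0: load  L1  ⟶  MI  (L1)  txn=∅  M[L1]=83
step 6: P1: store L1 := 83  ⟶  IM  (L1)  txn=BusRdX+Flush  M[L1]=60
step 7: P1: load  L1  ⟶  IM  (L1)  txn=∅  M[L1]=60

state = I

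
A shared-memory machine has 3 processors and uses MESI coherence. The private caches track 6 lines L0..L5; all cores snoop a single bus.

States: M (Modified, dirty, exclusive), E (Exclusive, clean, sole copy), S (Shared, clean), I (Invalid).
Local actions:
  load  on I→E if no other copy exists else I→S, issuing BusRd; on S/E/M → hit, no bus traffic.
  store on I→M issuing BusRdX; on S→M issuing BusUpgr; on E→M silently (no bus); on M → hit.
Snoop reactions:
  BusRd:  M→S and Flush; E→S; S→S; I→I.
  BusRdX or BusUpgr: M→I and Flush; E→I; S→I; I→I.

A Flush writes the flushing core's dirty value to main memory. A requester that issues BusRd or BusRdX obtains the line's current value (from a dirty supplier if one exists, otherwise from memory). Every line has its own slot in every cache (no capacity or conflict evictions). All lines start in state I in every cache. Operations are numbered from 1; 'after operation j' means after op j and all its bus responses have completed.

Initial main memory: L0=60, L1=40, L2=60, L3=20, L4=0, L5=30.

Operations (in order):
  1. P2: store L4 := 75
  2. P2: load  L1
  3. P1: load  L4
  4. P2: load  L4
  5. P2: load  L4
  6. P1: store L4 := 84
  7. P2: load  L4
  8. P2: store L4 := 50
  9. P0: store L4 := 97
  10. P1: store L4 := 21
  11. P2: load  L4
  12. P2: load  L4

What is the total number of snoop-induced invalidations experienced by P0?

  op1 P2: store L4 := 75 → I/I/M on L4; bus BusRdX; mem=0
  op2 P2: load  L1 → I/I/E on L1; bus BusRd; mem=40
  op3 P1: load  L4 → I/S/S on L4; bus BusRd Flush; mem=75
  op4 P2: load  L4 → I/S/S on L4; bus (none); mem=75
  op5 P2: load  L4 → I/S/S on L4; bus (none); mem=75
  op6 P1: store L4 := 84 → I/M/I on L4; bus BusUpgr; mem=75
  op7 P2: load  L4 → I/S/S on L4; bus BusRd Flush; mem=84
  op8 P2: store L4 := 50 → I/I/M on L4; bus BusUpgr; mem=84
  op9 P0: store L4 := 97 → M/I/I on L4; bus BusRdX Flush; mem=50
  op10 P1: store L4 := 21 → I/M/I on L4; bus BusRdX Flush; mem=97
  op11 P2: load  L4 → I/S/S on L4; bus BusRd Flush; mem=21
  op12 P2: load  L4 → I/S/S on L4; bus (none); mem=21

invalidations = 1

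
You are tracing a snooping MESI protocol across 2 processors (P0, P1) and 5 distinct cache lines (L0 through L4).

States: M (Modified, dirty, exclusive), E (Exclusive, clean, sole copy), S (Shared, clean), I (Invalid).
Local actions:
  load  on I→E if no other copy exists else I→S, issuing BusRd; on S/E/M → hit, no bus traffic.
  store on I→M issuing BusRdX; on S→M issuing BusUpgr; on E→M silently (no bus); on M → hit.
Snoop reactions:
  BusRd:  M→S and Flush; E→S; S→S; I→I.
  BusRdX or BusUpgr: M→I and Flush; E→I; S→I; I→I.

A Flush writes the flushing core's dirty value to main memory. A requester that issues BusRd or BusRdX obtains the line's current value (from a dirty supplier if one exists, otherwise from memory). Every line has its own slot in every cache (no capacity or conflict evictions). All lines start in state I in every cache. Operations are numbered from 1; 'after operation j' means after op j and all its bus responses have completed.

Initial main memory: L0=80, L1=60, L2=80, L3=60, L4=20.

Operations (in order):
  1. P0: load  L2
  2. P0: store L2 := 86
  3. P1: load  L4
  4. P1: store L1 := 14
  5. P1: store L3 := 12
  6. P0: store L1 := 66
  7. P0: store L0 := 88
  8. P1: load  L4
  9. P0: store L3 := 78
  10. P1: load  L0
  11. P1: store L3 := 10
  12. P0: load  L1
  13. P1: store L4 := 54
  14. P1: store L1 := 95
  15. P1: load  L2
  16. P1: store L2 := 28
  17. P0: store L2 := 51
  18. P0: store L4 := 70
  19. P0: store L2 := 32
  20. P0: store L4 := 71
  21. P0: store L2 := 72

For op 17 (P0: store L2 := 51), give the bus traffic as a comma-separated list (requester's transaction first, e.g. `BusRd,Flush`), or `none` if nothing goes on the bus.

step 1: P0: load  L2  ⟶  EI  (L2)  txn=BusRd  M[L2]=80
step 2: P0: store L2 := 86  ⟶  MI  (L2)  txn=∅  M[L2]=80
step 3: P1: load  L4  ⟶  IE  (L4)  txn=BusRd  M[L4]=20
step 4: P1: store L1 := 14  ⟶  IM  (L1)  txn=BusRdX  M[L1]=60
step 5: P1: store L3 := 12  ⟶  IM  (L3)  txn=BusRdX  M[L3]=60
step 6: P0: store L1 := 66  ⟶  MI  (L1)  txn=BusRdX+Flush  M[L1]=14
step 7: P0: store L0 := 88  ⟶  MI  (L0)  txn=BusRdX  M[L0]=80
step 8: P1: load  L4  ⟶  IE  (L4)  txn=∅  M[L4]=20
step 9: P0: store L3 := 78  ⟶  MI  (L3)  txn=BusRdX+Flush  M[L3]=12
step 10: P1: load  L0  ⟶  SS  (L0)  txn=BusRd+Flush  M[L0]=88
step 11: P1: store L3 := 10  ⟶  IM  (L3)  txn=BusRdX+Flush  M[L3]=78
step 12: P0: load  L1  ⟶  MI  (L1)  txn=∅  M[L1]=14
step 13: P1: store L4 := 54  ⟶  IM  (L4)  txn=∅  M[L4]=20
step 14: P1: store L1 := 95  ⟶  IM  (L1)  txn=BusRdX+Flush  M[L1]=66
step 15: P1: load  L2  ⟶  SS  (L2)  txn=BusRd+Flush  M[L2]=86
step 16: P1: store L2 := 28  ⟶  IM  (L2)  txn=BusUpgr  M[L2]=86
step 17: P0: store L2 := 51  ⟶  MI  (L2)  txn=BusRdX+Flush  M[L2]=28
step 18: P0: store L4 := 70  ⟶  MI  (L4)  txn=BusRdX+Flush  M[L4]=54
step 19: P0: store L2 := 32  ⟶  MI  (L2)  txn=∅  M[L2]=28
step 20: P0: store L4 := 71  ⟶  MI  (L4)  txn=∅  M[L4]=54
step 21: P0: store L2 := 72  ⟶  MI  (L2)  txn=∅  M[L2]=28

bus = BusRdX,Flush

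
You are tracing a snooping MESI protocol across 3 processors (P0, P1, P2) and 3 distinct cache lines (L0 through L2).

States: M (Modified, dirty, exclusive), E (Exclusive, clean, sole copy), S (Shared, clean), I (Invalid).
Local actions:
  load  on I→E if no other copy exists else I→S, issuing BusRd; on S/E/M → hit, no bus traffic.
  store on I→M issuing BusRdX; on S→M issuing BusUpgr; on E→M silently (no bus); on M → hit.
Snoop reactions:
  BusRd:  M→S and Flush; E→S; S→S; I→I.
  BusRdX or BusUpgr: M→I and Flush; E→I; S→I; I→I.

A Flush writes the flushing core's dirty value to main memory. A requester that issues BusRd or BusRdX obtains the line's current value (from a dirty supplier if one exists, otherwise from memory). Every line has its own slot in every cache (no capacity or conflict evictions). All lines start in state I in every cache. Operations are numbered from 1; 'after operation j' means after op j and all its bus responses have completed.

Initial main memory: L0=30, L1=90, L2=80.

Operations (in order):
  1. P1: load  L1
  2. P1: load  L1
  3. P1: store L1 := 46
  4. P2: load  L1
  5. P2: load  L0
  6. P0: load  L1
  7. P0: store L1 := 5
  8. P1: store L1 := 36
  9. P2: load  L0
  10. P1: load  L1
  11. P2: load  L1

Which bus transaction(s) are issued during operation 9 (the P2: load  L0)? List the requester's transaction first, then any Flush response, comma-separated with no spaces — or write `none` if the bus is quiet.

  op1 P1: load  L1 → I/E/I on L1; bus BusRd; mem=90
  op2 P1: load  L1 → I/E/I on L1; bus (none); mem=90
  op3 P1: store L1 := 46 → I/M/I on L1; bus (none); mem=90
  op4 P2: load  L1 → I/S/S on L1; bus BusRd Flush; mem=46
  op5 P2: load  L0 → I/I/E on L0; bus BusRd; mem=30
  op6 P0: load  L1 → S/S/S on L1; bus BusRd; mem=46
  op7 P0: store L1 := 5 → M/I/I on L1; bus BusUpgr; mem=46
  op8 P1: store L1 := 36 → I/M/I on L1; bus BusRdX Flush; mem=5
  op9 P2: load  L0 → I/I/E on L0; bus (none); mem=30
  op10 P1: load  L1 → I/M/I on L1; bus (none); mem=5
  op11 P2: load  L1 → I/S/S on L1; bus BusRd Flush; mem=36

bus = none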